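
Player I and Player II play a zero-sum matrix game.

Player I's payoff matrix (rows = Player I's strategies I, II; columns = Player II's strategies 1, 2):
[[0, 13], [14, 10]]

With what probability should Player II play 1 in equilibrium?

Row minima are 0 and 10, so Player I's maximin is 10; column maxima are 14 and 13, so Player II's minimax is 13. These differ, so the equilibrium is in mixed strategies.
Let Player II play 1 with probability q. Player I is indifferent when 13(1−q) = 14q + 10(1−q), giving q = 3/17.

3/17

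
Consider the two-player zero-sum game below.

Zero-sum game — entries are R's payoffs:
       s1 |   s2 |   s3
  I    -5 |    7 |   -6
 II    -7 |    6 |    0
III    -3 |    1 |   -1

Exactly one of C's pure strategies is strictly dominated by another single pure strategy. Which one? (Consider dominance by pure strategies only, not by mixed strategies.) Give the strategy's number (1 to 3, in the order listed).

2

C prefers columns that give R less. Compare s2 with s1: -5 < 7, -7 < 6, -3 < 1.
So s1 strictly dominates s2 for C; s2 is strictly dominated.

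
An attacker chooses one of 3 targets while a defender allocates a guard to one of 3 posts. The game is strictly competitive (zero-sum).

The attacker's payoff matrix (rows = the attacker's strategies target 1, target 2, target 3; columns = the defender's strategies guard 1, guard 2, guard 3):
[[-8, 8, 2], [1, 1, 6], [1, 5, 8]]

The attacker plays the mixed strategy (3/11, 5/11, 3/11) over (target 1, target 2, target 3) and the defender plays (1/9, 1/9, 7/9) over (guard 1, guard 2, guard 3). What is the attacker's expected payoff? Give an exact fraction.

Against (1/9, 1/9, 7/9), each row's expected payoff is target 1: 14/9; target 2: 44/9; target 3: 62/9.
Taking the (3/11, 5/11, 3/11)-weighted average: (3/11)·(14/9) + (5/11)·(44/9) + (3/11)·(62/9) = 448/99.

448/99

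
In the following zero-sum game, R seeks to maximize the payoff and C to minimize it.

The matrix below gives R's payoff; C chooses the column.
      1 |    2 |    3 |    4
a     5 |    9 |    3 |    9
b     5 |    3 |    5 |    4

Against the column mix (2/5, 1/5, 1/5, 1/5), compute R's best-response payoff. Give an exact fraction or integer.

a: (5)·(2/5) + (9)·(1/5) + (3)·(1/5) + (9)·(1/5) = 31/5.
b: (5)·(2/5) + (3)·(1/5) + (5)·(1/5) + (4)·(1/5) = 22/5.
The best pure response is a with expected payoff 31/5.

31/5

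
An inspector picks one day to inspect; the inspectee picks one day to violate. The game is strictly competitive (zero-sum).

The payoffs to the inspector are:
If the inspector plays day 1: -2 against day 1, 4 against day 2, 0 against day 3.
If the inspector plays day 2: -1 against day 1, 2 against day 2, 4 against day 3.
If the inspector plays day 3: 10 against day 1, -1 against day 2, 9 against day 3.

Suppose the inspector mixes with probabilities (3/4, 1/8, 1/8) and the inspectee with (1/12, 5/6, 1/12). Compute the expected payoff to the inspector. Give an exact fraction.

65/24

Against (1/12, 5/6, 1/12), each row's expected payoff is day 1: 19/6; day 2: 23/12; day 3: 3/4.
Taking the (3/4, 1/8, 1/8)-weighted average: (3/4)·(19/6) + (1/8)·(23/12) + (1/8)·(3/4) = 65/24.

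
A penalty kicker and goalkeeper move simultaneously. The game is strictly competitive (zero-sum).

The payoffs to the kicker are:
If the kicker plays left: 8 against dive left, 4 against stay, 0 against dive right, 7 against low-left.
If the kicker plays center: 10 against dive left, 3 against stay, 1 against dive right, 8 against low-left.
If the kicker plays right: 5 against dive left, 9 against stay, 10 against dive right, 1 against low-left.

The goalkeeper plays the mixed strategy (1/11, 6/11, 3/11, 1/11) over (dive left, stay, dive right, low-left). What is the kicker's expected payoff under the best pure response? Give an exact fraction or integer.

90/11

left: (8)·(1/11) + (4)·(6/11) + (0)·(3/11) + (7)·(1/11) = 39/11.
center: (10)·(1/11) + (3)·(6/11) + (1)·(3/11) + (8)·(1/11) = 39/11.
right: (5)·(1/11) + (9)·(6/11) + (10)·(3/11) + (1)·(1/11) = 90/11.
The best pure response is right with expected payoff 90/11.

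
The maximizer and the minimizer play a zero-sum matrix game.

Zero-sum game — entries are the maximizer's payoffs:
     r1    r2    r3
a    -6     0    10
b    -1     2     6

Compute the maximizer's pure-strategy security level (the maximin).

The worst-case payoff for each row is a: -6, b: -1.
The best of these is -1.

-1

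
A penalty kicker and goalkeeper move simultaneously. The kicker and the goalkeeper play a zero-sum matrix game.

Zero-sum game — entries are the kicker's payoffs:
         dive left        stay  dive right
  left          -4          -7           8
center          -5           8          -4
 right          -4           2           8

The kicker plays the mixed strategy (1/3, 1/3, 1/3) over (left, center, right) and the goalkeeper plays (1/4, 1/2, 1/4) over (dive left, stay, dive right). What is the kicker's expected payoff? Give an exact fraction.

Against (1/4, 1/2, 1/4), each row's expected payoff is left: -5/2; center: 7/4; right: 2.
Taking the (1/3, 1/3, 1/3)-weighted average: (1/3)·(-5/2) + (1/3)·(7/4) + (1/3)·(2) = 5/12.

5/12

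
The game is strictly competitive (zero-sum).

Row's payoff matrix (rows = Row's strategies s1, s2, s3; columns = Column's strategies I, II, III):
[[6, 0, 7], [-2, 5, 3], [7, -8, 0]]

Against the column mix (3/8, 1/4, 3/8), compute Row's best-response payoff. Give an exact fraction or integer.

s1: (6)·(3/8) + (0)·(1/4) + (7)·(3/8) = 39/8.
s2: (-2)·(3/8) + (5)·(1/4) + (3)·(3/8) = 13/8.
s3: (7)·(3/8) + (-8)·(1/4) + (0)·(3/8) = 5/8.
The best pure response is s1 with expected payoff 39/8.

39/8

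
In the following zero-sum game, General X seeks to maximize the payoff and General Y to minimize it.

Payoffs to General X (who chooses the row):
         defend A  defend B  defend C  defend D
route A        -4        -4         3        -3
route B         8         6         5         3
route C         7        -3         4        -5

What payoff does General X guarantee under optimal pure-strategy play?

3

Row minima: -4, 3, -5 → General X's maximin is 3.
Column maxima: 8, 6, 5, 3 → General Y's minimax is 3.
They coincide at (route B, defend D), so the value is 3.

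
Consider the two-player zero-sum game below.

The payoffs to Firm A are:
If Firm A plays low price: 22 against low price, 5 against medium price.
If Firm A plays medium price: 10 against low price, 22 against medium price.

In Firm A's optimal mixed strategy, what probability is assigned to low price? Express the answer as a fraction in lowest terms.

12/29

Row minima are 5 and 10, so Firm A's maximin is 10; column maxima are 22 and 22, so Firm B's minimax is 22. These differ, so the equilibrium is in mixed strategies.
Let Firm A play low price with probability p. Firm B is indifferent when 22p + 10(1−p) = 5p + 22(1−p), giving p = 12/29.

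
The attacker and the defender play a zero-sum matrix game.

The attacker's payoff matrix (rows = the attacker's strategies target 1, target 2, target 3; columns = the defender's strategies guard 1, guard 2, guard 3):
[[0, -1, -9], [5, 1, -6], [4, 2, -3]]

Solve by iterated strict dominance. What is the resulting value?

Column guard 2 is strictly dominated by guard 3 for the defender (-9<-1, -6<1, -3<2); eliminate guard 2.
Column guard 1 is strictly dominated by guard 3 for the defender (-9<0, -6<5, -3<4); eliminate guard 1.
Row target 1 is strictly dominated by row target 2 (-6>-9); eliminate target 1.
Row target 2 is strictly dominated by row target 3 (-3>-6); eliminate target 2.
Only (target 3, guard 3) remains, with payoff -3.

-3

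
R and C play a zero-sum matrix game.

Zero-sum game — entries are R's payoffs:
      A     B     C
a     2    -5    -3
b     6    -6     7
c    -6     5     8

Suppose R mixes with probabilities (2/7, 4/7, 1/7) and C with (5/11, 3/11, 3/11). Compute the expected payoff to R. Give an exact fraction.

113/77

Against (5/11, 3/11, 3/11), each row's expected payoff is a: -14/11; b: 3; c: 9/11.
Taking the (2/7, 4/7, 1/7)-weighted average: (2/7)·(-14/11) + (4/7)·(3) + (1/7)·(9/11) = 113/77.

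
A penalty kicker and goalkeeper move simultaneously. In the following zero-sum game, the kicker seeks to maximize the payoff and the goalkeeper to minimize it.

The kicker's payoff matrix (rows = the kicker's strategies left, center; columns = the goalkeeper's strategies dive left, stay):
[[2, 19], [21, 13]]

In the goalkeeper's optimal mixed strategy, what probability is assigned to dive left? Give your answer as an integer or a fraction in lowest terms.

6/25

Row minima are 2 and 13, so the kicker's maximin is 13; column maxima are 21 and 19, so the goalkeeper's minimax is 19. These differ, so the equilibrium is in mixed strategies.
Let the goalkeeper play dive left with probability q. The kicker is indifferent when 2q + 19(1−q) = 21q + 13(1−q), giving q = 6/25.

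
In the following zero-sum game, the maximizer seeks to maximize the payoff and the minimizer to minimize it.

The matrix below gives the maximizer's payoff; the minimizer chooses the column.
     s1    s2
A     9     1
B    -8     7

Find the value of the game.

Row minima are 1 and -8, so the maximizer's maximin is 1; column maxima are 9 and 7, so the minimizer's minimax is 7. These differ, so the equilibrium is in mixed strategies.
Let the maximizer play A with probability p. The minimizer is indifferent when 9p − 8(1−p) = p + 7(1−p), giving p = 15/23.
Let the minimizer play s1 with probability q. The maximizer is indifferent when 9q + (1−q) = −8q + 7(1−q), giving q = 6/23.
The value is 9·(6/23) + (1)·(17/23) = 71/23.

71/23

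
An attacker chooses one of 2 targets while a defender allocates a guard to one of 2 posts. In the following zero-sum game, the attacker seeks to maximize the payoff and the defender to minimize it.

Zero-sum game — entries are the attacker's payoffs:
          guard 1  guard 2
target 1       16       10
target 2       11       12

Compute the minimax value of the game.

82/7

Row minima are 10 and 11, so the attacker's maximin is 11; column maxima are 16 and 12, so the defender's minimax is 12. These differ, so the equilibrium is in mixed strategies.
Let the attacker play target 1 with probability p. The defender is indifferent when 16p + 11(1−p) = 10p + 12(1−p), giving p = 1/7.
Let the defender play guard 1 with probability q. The attacker is indifferent when 16q + 10(1−q) = 11q + 12(1−q), giving q = 2/7.
The value is 16·(2/7) + (10)·(5/7) = 82/7.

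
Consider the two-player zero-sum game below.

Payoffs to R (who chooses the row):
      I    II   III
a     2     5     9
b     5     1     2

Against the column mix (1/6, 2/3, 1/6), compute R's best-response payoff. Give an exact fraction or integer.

a: (2)·(1/6) + (5)·(2/3) + (9)·(1/6) = 31/6.
b: (5)·(1/6) + (1)·(2/3) + (2)·(1/6) = 11/6.
The best pure response is a with expected payoff 31/6.

31/6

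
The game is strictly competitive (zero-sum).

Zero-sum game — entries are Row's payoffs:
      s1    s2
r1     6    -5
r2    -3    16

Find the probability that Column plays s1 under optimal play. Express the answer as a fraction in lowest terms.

Row minima are -5 and -3, so Row's maximin is -3; column maxima are 6 and 16, so Column's minimax is 6. These differ, so the equilibrium is in mixed strategies.
Let Column play s1 with probability q. Row is indifferent when 6q − 5(1−q) = −3q + 16(1−q), giving q = 7/10.

7/10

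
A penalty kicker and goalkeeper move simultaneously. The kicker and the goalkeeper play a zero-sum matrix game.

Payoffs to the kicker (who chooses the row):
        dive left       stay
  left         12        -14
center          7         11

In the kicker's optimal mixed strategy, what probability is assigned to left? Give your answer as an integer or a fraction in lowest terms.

Row minima are -14 and 7, so the kicker's maximin is 7; column maxima are 12 and 11, so the goalkeeper's minimax is 11. These differ, so the equilibrium is in mixed strategies.
Let the kicker play left with probability p. The goalkeeper is indifferent when 12p + 7(1−p) = −14p + 11(1−p), giving p = 2/15.

2/15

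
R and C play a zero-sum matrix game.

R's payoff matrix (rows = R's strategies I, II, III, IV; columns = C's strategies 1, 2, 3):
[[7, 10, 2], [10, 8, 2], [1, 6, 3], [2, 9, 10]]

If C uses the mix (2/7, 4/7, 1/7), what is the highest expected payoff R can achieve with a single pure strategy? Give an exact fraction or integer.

I: (7)·(2/7) + (10)·(4/7) + (2)·(1/7) = 8.
II: (10)·(2/7) + (8)·(4/7) + (2)·(1/7) = 54/7.
III: (1)·(2/7) + (6)·(4/7) + (3)·(1/7) = 29/7.
IV: (2)·(2/7) + (9)·(4/7) + (10)·(1/7) = 50/7.
The best pure response is I with expected payoff 8.

8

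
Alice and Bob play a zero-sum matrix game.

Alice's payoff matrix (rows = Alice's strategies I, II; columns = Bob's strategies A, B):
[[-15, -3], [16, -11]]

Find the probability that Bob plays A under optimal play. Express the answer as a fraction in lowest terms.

Row minima are -15 and -11, so Alice's maximin is -11; column maxima are 16 and -3, so Bob's minimax is -3. These differ, so the equilibrium is in mixed strategies.
Let Bob play A with probability q. Alice is indifferent when −15q − 3(1−q) = 16q − 11(1−q), giving q = 8/39.

8/39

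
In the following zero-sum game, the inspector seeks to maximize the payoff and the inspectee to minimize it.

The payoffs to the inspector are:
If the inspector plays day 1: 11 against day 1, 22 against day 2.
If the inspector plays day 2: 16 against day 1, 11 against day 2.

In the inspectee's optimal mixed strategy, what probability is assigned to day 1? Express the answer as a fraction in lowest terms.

11/16

Row minima are 11 and 11, so the inspector's maximin is 11; column maxima are 16 and 22, so the inspectee's minimax is 16. These differ, so the equilibrium is in mixed strategies.
Let the inspectee play day 1 with probability q. The inspector is indifferent when 11q + 22(1−q) = 16q + 11(1−q), giving q = 11/16.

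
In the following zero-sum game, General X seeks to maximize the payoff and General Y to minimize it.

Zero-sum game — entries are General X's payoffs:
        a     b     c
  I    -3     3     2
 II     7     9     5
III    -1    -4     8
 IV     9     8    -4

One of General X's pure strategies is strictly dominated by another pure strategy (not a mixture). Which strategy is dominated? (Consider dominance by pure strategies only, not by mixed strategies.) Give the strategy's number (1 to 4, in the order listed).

Compare I with II: 7 > -3, 9 > 3, 5 > 2.
So II strictly dominates I for General X; I is strictly dominated.

1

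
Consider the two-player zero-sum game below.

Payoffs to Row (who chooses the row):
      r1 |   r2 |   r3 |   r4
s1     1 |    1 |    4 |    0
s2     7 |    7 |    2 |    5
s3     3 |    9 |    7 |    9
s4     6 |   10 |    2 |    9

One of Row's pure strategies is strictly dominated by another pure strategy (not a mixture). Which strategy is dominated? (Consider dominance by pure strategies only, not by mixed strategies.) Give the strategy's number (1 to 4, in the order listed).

1

Compare s1 with s3: 3 > 1, 9 > 1, 7 > 4, 9 > 0.
So s3 strictly dominates s1 for Row; s1 is strictly dominated.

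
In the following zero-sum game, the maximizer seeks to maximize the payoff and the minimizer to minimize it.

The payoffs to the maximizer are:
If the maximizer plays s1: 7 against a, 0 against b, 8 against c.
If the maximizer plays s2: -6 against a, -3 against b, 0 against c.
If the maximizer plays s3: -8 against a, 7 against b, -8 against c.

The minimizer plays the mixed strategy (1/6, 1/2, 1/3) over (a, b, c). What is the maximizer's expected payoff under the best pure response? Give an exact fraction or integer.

s1: (7)·(1/6) + (0)·(1/2) + (8)·(1/3) = 23/6.
s2: (-6)·(1/6) + (-3)·(1/2) + (0)·(1/3) = -5/2.
s3: (-8)·(1/6) + (7)·(1/2) + (-8)·(1/3) = -1/2.
The best pure response is s1 with expected payoff 23/6.

23/6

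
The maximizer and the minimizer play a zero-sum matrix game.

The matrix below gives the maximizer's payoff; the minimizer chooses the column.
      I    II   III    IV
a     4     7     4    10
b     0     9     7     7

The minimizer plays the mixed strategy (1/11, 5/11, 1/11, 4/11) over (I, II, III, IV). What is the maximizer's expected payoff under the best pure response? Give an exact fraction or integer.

a: (4)·(1/11) + (7)·(5/11) + (4)·(1/11) + (10)·(4/11) = 83/11.
b: (0)·(1/11) + (9)·(5/11) + (7)·(1/11) + (7)·(4/11) = 80/11.
The best pure response is a with expected payoff 83/11.

83/11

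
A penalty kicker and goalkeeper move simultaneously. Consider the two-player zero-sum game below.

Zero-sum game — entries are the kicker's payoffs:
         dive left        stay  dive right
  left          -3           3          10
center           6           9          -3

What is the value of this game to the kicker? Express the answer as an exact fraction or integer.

Column stay is strictly dominated by dive left for the goalkeeper (it gives the kicker more in every row).
The remaining 2×2 game on (left, center) × (dive left, dive right) has no saddle point. Let the kicker play left with probability p; indifference gives −3p + 6(1−p) = 10p − 3(1−p), so p = 9/22.
Similarly the goalkeeper's optimal q on dive left is 13/22, and the value is -3·(13/22) + (10)·(9/22) = 51/22.

51/22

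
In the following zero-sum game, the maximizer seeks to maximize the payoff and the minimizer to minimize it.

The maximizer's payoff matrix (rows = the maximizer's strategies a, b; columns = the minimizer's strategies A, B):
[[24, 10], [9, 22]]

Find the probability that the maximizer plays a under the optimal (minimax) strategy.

Row minima are 10 and 9, so the maximizer's maximin is 10; column maxima are 24 and 22, so the minimizer's minimax is 22. These differ, so the equilibrium is in mixed strategies.
Let the maximizer play a with probability p. The minimizer is indifferent when 24p + 9(1−p) = 10p + 22(1−p), giving p = 13/27.

13/27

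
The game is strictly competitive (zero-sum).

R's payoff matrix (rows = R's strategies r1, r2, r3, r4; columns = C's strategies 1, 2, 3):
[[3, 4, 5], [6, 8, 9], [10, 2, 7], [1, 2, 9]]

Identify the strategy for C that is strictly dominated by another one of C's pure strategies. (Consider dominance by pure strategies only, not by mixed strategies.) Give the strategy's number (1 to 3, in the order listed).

C prefers columns that give R less. Compare 3 with 2: 4 < 5, 8 < 9, 2 < 7, 2 < 9.
So 2 strictly dominates 3 for C; 3 is strictly dominated.

3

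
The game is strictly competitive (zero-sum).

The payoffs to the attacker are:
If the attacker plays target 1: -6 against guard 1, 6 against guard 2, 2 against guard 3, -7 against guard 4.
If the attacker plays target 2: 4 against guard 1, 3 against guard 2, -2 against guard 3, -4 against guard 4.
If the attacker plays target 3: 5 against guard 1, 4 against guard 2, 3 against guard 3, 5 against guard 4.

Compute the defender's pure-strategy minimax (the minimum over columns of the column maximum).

The worst case (largest entry) in each column is guard 1: 5, guard 2: 6, guard 3: 3, guard 4: 5.
The best (smallest) of these is 3.

3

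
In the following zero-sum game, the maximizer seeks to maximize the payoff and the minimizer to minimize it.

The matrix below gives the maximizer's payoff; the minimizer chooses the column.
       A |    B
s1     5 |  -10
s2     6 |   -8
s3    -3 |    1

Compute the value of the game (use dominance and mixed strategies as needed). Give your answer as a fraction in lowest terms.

Row s1 is strictly dominated by row s2, so the maximizer never plays it.
The remaining 2×2 game on (s2, s3) × (A, B) has no saddle point. Let the maximizer play s2 with probability p; indifference gives 6p − 3(1−p) = −8p + (1−p), so p = 2/9.
Similarly the minimizer's optimal q on A is 1/2, and the value is 6·(1/2) + (-8)·(1/2) = -1.

-1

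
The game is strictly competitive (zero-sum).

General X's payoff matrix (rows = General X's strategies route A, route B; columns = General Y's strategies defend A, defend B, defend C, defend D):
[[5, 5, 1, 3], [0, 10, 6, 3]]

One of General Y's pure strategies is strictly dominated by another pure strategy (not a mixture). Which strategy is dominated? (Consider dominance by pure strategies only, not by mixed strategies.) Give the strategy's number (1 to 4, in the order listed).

2

General Y prefers columns that give General X less. Compare defend B with defend C: 1 < 5, 6 < 10.
So defend C strictly dominates defend B for General Y; defend B is strictly dominated.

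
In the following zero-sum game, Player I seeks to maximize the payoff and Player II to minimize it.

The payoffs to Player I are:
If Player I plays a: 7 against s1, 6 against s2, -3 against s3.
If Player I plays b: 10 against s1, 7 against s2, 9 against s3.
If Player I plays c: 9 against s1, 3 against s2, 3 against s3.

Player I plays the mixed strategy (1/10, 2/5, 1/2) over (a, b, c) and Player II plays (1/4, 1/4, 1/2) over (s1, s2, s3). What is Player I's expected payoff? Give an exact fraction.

Against (1/4, 1/4, 1/2), each row's expected payoff is a: 7/4; b: 35/4; c: 9/2.
Taking the (1/10, 2/5, 1/2)-weighted average: (1/10)·(7/4) + (2/5)·(35/4) + (1/2)·(9/2) = 237/40.

237/40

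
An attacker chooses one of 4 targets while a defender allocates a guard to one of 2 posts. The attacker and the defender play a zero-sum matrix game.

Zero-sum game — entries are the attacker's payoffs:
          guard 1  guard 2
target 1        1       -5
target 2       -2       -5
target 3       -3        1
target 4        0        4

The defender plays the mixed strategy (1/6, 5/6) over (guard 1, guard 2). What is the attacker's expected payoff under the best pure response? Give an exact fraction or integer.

10/3

target 1: (1)·(1/6) + (-5)·(5/6) = -4.
target 2: (-2)·(1/6) + (-5)·(5/6) = -9/2.
target 3: (-3)·(1/6) + (1)·(5/6) = 1/3.
target 4: (0)·(1/6) + (4)·(5/6) = 10/3.
The best pure response is target 4 with expected payoff 10/3.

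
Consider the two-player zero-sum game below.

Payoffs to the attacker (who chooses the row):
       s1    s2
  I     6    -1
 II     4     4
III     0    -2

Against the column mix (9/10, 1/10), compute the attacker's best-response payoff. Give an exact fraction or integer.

I: (6)·(9/10) + (-1)·(1/10) = 53/10.
II: (4)·(9/10) + (4)·(1/10) = 4.
III: (0)·(9/10) + (-2)·(1/10) = -1/5.
The best pure response is I with expected payoff 53/10.

53/10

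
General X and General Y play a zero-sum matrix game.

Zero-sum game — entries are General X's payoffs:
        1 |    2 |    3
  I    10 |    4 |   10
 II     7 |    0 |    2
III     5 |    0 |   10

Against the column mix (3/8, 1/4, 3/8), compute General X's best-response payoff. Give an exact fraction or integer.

I: (10)·(3/8) + (4)·(1/4) + (10)·(3/8) = 17/2.
II: (7)·(3/8) + (0)·(1/4) + (2)·(3/8) = 27/8.
III: (5)·(3/8) + (0)·(1/4) + (10)·(3/8) = 45/8.
The best pure response is I with expected payoff 17/2.

17/2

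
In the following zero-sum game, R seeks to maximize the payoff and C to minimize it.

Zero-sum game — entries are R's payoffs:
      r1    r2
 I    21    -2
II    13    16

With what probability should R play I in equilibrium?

3/26

Row minima are -2 and 13, so R's maximin is 13; column maxima are 21 and 16, so C's minimax is 16. These differ, so the equilibrium is in mixed strategies.
Let R play I with probability p. C is indifferent when 21p + 13(1−p) = −2p + 16(1−p), giving p = 3/26.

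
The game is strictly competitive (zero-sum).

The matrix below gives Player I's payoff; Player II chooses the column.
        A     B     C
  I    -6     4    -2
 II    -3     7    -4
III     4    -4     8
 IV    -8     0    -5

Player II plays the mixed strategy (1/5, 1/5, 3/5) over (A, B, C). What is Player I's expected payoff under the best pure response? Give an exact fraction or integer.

I: (-6)·(1/5) + (4)·(1/5) + (-2)·(3/5) = -8/5.
II: (-3)·(1/5) + (7)·(1/5) + (-4)·(3/5) = -8/5.
III: (4)·(1/5) + (-4)·(1/5) + (8)·(3/5) = 24/5.
IV: (-8)·(1/5) + (0)·(1/5) + (-5)·(3/5) = -23/5.
The best pure response is III with expected payoff 24/5.

24/5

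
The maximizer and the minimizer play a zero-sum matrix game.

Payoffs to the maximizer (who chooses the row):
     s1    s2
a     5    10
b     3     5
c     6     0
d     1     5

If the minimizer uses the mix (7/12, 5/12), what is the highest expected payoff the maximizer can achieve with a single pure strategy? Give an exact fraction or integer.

a: (5)·(7/12) + (10)·(5/12) = 85/12.
b: (3)·(7/12) + (5)·(5/12) = 23/6.
c: (6)·(7/12) + (0)·(5/12) = 7/2.
d: (1)·(7/12) + (5)·(5/12) = 8/3.
The best pure response is a with expected payoff 85/12.

85/12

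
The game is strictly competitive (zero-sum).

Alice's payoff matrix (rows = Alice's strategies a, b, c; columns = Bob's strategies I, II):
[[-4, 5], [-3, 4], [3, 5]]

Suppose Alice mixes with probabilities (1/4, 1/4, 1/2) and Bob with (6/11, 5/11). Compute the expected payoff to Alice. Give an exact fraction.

Against (6/11, 5/11), each row's expected payoff is a: 1/11; b: 2/11; c: 43/11.
Taking the (1/4, 1/4, 1/2)-weighted average: (1/4)·(1/11) + (1/4)·(2/11) + (1/2)·(43/11) = 89/44.

89/44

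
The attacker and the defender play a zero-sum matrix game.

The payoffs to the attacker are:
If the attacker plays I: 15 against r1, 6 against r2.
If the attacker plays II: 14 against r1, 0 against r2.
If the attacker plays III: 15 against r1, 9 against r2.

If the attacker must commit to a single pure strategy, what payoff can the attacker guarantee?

The worst-case payoff for each row is I: 6, II: 0, III: 9.
The best of these is 9.

9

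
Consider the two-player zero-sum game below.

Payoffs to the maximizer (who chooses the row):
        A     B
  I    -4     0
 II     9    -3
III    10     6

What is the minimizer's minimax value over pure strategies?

6

The worst case (largest entry) in each column is A: 10, B: 6.
The best (smallest) of these is 6.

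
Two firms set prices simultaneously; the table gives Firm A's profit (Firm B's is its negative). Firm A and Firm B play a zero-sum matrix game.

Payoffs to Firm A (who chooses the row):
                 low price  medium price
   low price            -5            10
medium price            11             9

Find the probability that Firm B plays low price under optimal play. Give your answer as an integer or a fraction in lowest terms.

1/17

Row minima are -5 and 9, so Firm A's maximin is 9; column maxima are 11 and 10, so Firm B's minimax is 10. These differ, so the equilibrium is in mixed strategies.
Let Firm B play low price with probability q. Firm A is indifferent when −5q + 10(1−q) = 11q + 9(1−q), giving q = 1/17.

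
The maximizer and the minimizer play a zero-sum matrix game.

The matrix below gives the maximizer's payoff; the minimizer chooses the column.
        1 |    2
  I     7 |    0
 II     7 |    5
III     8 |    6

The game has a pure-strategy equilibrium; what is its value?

6

Row minima: 0, 5, 6 → the maximizer's maximin is 6.
Column maxima: 8, 6 → the minimizer's minimax is 6.
They coincide at (III, 2), so the value is 6.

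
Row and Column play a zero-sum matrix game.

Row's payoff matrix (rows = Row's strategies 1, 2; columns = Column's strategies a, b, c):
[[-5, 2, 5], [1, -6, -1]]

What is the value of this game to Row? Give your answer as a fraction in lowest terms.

Column c is strictly dominated by b for Column (it gives Row more in every row).
The remaining 2×2 game on (1, 2) × (a, b) has no saddle point. Let Row play 1 with probability p; indifference gives −5p + (1−p) = 2p − 6(1−p), so p = 1/2.
Similarly Column's optimal q on a is 4/7, and the value is -5·(4/7) + (2)·(3/7) = -2.

-2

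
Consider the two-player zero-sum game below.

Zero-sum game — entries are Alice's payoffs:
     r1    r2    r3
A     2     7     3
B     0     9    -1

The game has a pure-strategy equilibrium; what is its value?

2

Row minima: 2, -1 → Alice's maximin is 2.
Column maxima: 2, 9, 3 → Bob's minimax is 2.
They coincide at (A, r1), so the value is 2.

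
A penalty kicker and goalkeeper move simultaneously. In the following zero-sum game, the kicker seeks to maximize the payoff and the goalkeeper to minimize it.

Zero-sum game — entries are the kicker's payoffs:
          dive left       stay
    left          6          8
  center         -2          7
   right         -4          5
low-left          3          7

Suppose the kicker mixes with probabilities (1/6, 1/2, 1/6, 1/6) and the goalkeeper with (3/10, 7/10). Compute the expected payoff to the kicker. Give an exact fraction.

Against (3/10, 7/10), each row's expected payoff is left: 37/5; center: 43/10; right: 23/10; low-left: 29/5.
Taking the (1/6, 1/2, 1/6, 1/6)-weighted average: (1/6)·(37/5) + (1/2)·(43/10) + (1/6)·(23/10) + (1/6)·(29/5) = 71/15.

71/15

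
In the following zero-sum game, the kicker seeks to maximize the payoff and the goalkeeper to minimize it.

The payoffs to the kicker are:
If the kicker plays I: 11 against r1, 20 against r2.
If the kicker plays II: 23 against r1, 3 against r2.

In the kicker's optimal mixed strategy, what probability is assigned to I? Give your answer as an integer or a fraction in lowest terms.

Row minima are 11 and 3, so the kicker's maximin is 11; column maxima are 23 and 20, so the goalkeeper's minimax is 20. These differ, so the equilibrium is in mixed strategies.
Let the kicker play I with probability p. The goalkeeper is indifferent when 11p + 23(1−p) = 20p + 3(1−p), giving p = 20/29.

20/29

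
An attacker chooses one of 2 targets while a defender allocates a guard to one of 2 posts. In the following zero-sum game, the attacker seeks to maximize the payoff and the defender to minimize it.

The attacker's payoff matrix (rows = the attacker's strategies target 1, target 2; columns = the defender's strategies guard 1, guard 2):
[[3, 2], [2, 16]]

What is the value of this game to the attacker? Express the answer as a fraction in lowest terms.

44/15

Row minima are 2 and 2, so the attacker's maximin is 2; column maxima are 3 and 16, so the defender's minimax is 3. These differ, so the equilibrium is in mixed strategies.
Let the attacker play target 1 with probability p. The defender is indifferent when 3p + 2(1−p) = 2p + 16(1−p), giving p = 14/15.
Let the defender play guard 1 with probability q. The attacker is indifferent when 3q + 2(1−q) = 2q + 16(1−q), giving q = 14/15.
The value is 3·(14/15) + (2)·(1/15) = 44/15.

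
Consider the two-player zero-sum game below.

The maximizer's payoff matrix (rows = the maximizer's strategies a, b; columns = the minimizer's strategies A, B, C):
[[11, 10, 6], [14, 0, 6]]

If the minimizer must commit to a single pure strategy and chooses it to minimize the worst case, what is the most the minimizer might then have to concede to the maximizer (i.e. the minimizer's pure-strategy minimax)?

The worst case (largest entry) in each column is A: 14, B: 10, C: 6.
The best (smallest) of these is 6.

6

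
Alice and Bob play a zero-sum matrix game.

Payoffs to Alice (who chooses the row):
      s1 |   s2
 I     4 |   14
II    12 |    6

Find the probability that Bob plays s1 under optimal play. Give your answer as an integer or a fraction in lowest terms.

Row minima are 4 and 6, so Alice's maximin is 6; column maxima are 12 and 14, so Bob's minimax is 12. These differ, so the equilibrium is in mixed strategies.
Let Bob play s1 with probability q. Alice is indifferent when 4q + 14(1−q) = 12q + 6(1−q), giving q = 1/2.

1/2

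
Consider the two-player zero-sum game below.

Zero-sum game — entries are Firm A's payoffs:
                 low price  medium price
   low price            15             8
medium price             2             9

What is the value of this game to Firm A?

Row minima are 8 and 2, so Firm A's maximin is 8; column maxima are 15 and 9, so Firm B's minimax is 9. These differ, so the equilibrium is in mixed strategies.
Let Firm A play low price with probability p. Firm B is indifferent when 15p + 2(1−p) = 8p + 9(1−p), giving p = 1/2.
Let Firm B play low price with probability q. Firm A is indifferent when 15q + 8(1−q) = 2q + 9(1−q), giving q = 1/14.
The value is 15·(1/14) + (8)·(13/14) = 17/2.

17/2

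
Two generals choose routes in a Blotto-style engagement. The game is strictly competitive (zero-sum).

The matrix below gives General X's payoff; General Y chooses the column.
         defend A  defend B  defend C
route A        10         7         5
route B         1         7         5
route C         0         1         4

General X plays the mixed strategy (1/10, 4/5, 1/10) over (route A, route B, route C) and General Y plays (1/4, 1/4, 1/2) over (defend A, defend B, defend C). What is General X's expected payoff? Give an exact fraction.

Against (1/4, 1/4, 1/2), each row's expected payoff is route A: 27/4; route B: 9/2; route C: 9/4.
Taking the (1/10, 4/5, 1/10)-weighted average: (1/10)·(27/4) + (4/5)·(9/2) + (1/10)·(9/4) = 9/2.

9/2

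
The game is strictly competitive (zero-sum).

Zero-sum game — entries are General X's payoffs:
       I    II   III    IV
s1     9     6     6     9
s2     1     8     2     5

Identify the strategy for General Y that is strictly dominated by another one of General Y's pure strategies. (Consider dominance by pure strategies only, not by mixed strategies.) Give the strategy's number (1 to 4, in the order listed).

General Y prefers columns that give General X less. Compare IV with III: 6 < 9, 2 < 5.
So III strictly dominates IV for General Y; IV is strictly dominated.

4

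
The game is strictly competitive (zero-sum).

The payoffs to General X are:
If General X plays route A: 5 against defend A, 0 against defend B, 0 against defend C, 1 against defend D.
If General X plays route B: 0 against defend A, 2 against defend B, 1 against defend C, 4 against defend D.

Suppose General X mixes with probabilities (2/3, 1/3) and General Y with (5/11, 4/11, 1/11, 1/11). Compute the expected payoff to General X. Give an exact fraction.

Against (5/11, 4/11, 1/11, 1/11), each row's expected payoff is route A: 26/11; route B: 13/11.
Taking the (2/3, 1/3)-weighted average: (2/3)·(26/11) + (1/3)·(13/11) = 65/33.

65/33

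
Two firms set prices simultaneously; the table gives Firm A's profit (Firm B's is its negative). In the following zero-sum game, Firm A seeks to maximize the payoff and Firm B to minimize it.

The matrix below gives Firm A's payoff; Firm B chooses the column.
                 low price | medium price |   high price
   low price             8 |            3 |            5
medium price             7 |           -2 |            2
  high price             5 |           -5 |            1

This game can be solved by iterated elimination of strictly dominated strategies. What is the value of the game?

3

Column low price is strictly dominated by medium price for Firm B (3<8, -2<7, -5<5); eliminate low price.
Column high price is strictly dominated by medium price for Firm B (3<5, -2<2, -5<1); eliminate high price.
Row high price is strictly dominated by row low price (3>-5); eliminate high price.
Row medium price is strictly dominated by row low price (3>-2); eliminate medium price.
Only (low price, medium price) remains, with payoff 3.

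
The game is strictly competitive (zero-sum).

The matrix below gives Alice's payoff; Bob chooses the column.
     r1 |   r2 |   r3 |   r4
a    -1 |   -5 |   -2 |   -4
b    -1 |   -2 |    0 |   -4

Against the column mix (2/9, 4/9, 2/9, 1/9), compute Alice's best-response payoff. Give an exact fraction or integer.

a: (-1)·(2/9) + (-5)·(4/9) + (-2)·(2/9) + (-4)·(1/9) = -10/3.
b: (-1)·(2/9) + (-2)·(4/9) + (0)·(2/9) + (-4)·(1/9) = -14/9.
The best pure response is b with expected payoff -14/9.

-14/9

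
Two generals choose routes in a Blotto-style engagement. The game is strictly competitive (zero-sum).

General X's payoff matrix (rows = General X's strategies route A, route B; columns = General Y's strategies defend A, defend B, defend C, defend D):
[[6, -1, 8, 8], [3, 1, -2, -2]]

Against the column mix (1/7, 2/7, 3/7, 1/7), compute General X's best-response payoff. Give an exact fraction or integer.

route A: (6)·(1/7) + (-1)·(2/7) + (8)·(3/7) + (8)·(1/7) = 36/7.
route B: (3)·(1/7) + (1)·(2/7) + (-2)·(3/7) + (-2)·(1/7) = -3/7.
The best pure response is route A with expected payoff 36/7.

36/7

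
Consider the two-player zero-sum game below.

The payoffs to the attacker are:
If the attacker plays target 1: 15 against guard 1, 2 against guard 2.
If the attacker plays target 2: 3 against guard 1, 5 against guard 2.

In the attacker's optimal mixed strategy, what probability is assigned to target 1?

2/15

Row minima are 2 and 3, so the attacker's maximin is 3; column maxima are 15 and 5, so the defender's minimax is 5. These differ, so the equilibrium is in mixed strategies.
Let the attacker play target 1 with probability p. The defender is indifferent when 15p + 3(1−p) = 2p + 5(1−p), giving p = 2/15.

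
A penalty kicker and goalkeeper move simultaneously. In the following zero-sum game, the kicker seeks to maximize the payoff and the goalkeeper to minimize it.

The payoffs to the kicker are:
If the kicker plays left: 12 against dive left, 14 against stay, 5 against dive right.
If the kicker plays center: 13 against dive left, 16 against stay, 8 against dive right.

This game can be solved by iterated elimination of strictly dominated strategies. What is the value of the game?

Column dive left is strictly dominated by dive right for the goalkeeper (5<12, 8<13); eliminate dive left.
Column stay is strictly dominated by dive right for the goalkeeper (5<14, 8<16); eliminate stay.
Row left is strictly dominated by row center (8>5); eliminate left.
Only (center, dive right) remains, with payoff 8.

8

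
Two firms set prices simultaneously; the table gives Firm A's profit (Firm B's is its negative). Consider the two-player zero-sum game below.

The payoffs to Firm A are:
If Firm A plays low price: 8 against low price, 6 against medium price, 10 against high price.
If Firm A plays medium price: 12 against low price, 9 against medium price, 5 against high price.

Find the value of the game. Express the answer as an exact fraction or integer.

Column low price is strictly dominated by medium price for Firm B (it gives Firm A more in every row).
The remaining 2×2 game on (low price, medium price) × (medium price, high price) has no saddle point. Let Firm A play low price with probability p; indifference gives 6p + 9(1−p) = 10p + 5(1−p), so p = 1/2.
Similarly Firm B's optimal q on medium price is 5/8, and the value is 6·(5/8) + (10)·(3/8) = 15/2.

15/2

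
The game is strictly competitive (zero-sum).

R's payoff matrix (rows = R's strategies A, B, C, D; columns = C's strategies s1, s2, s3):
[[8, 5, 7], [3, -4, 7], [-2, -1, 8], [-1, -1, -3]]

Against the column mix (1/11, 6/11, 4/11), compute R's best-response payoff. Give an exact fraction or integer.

6

A: (8)·(1/11) + (5)·(6/11) + (7)·(4/11) = 6.
B: (3)·(1/11) + (-4)·(6/11) + (7)·(4/11) = 7/11.
C: (-2)·(1/11) + (-1)·(6/11) + (8)·(4/11) = 24/11.
D: (-1)·(1/11) + (-1)·(6/11) + (-3)·(4/11) = -19/11.
The best pure response is A with expected payoff 6.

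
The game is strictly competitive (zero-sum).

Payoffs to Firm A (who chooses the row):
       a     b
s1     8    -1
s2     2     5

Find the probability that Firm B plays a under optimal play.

1/2

Row minima are -1 and 2, so Firm A's maximin is 2; column maxima are 8 and 5, so Firm B's minimax is 5. These differ, so the equilibrium is in mixed strategies.
Let Firm B play a with probability q. Firm A is indifferent when 8q − (1−q) = 2q + 5(1−q), giving q = 1/2.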